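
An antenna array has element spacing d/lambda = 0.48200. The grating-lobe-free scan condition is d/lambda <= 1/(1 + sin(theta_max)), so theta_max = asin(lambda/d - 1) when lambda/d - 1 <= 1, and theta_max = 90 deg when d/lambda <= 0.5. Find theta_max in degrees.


lambda/d - 1 = 1/0.48200 - 1 = 1.074689 >= 1
d/lambda <= 0.5, so the array can scan to endfire without grating lobes: theta_max = 90 deg

90 deg


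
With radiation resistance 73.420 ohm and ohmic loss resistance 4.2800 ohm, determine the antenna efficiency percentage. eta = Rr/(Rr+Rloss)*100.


eta = 73.420 / (73.420 + 4.2800) * 100 = 94.49%

94.49%


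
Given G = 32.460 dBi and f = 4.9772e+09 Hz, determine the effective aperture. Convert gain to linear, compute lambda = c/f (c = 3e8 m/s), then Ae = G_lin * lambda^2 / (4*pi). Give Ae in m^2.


lambda = c / f = 3.0000e+08 / 4.9772e+09 = 0.06027485 m
G_linear = 10^(32.460/10) = 1761.976
Ae = G_linear * lambda^2 / (4*pi) = 1761.976 * 0.06027485^2 / (4*pi) = 0.5094 m^2

0.5094 m^2


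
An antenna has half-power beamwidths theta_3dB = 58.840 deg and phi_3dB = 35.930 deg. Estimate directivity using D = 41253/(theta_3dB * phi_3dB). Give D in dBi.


D_linear = 41253 / (58.840 * 35.930) = 19.51307
D_dBi = 10 * log10(19.51307) = 12.90 dBi

12.90 dBi


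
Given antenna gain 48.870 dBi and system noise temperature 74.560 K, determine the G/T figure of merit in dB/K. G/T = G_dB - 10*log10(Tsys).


G/T = 48.870 - 10*log10(74.560) = 48.870 - 18.72506 = 30.14 dB/K

30.14 dB/K


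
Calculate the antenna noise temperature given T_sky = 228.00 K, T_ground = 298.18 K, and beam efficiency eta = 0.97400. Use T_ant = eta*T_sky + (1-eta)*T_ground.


T_ant = 0.97400 * 228.00 + (1 - 0.97400) * 298.18 = 229.8 K

229.8 K


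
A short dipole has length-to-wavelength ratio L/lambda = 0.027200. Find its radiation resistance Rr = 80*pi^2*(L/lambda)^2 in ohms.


Rr = 80 * pi^2 * (0.027200)^2 = 80 * 9.869604 * 7.398400e-04 = 0.5842 ohm

0.5842 ohm


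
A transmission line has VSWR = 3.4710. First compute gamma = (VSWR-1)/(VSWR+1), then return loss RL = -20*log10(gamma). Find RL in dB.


gamma = (3.4710 - 1) / (3.4710 + 1) = 0.5526728
RL = -20 * log10(0.5526728) = 5.151 dB

5.151 dB


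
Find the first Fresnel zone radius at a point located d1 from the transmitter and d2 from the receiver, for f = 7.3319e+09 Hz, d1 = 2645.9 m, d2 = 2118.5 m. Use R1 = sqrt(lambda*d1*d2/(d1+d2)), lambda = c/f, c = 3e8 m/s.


lambda = c / f = 3.0000e+08 / 7.3319e+09 = 0.04091709 m
R1 = sqrt(0.04091709 * 2645.9 * 2118.5 / (2645.9 + 2118.5)) = 6.938 m

6.938 m


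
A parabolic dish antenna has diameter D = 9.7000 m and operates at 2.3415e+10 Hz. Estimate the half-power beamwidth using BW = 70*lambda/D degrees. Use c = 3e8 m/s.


lambda = c / f = 3.0000e+08 / 2.3415e+10 = 0.01281230 m
BW = 70 * 0.01281230 / 9.7000 = 0.09246 deg

0.09246 deg


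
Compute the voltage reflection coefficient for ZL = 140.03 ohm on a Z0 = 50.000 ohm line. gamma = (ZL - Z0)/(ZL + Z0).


gamma = (140.03 - 50.000) / (140.03 + 50.000) = 0.4738

0.4738


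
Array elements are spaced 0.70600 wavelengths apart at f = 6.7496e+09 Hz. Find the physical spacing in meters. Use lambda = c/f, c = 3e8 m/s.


lambda = c / f = 3.0000e+08 / 6.7496e+09 = 0.04444708 m
d = 0.70600 * 0.04444708 = 0.03138 m

0.03138 m


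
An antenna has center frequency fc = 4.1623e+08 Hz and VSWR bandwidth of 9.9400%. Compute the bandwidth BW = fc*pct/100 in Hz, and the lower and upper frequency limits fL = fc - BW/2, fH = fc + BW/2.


BW = 4.1623e+08 * 9.9400/100 = 4.137326e+07 Hz
fL = 4.1623e+08 - 4.137326e+07/2 = 3.955e+08 Hz
fH = 4.1623e+08 + 4.137326e+07/2 = 4.369e+08 Hz

BW=4.137e+07 Hz, fL=3.955e+08 Hz, fH=4.369e+08 Hz


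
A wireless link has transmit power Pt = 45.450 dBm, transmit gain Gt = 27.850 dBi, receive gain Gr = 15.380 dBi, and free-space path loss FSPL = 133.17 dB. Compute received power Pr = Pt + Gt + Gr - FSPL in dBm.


Pr = 45.450 + 27.850 + 15.380 - 133.17 = -44.49 dBm

-44.49 dBm


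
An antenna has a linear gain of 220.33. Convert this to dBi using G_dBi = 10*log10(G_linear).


G_dBi = 10 * log10(220.33) = 23.43 dBi

23.43 dBi


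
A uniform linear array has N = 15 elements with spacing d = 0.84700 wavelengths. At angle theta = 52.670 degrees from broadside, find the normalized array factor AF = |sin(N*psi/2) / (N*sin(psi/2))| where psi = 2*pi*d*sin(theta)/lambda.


psi = 2*pi*0.84700*sin(52.670 deg) = 4.231708 rad
AF = |sin(15*4.231708/2) / (15*sin(4.231708/2))| = 0.02466

0.02466


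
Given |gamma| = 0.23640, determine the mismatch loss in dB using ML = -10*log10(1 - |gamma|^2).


ML = -10 * log10(1 - 0.23640^2) = -10 * log10(0.94411504) = 0.2498 dB

0.2498 dB


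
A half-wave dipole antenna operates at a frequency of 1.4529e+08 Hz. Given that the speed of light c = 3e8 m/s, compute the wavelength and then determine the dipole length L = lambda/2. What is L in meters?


lambda = c / f = 3.0000e+08 / 1.4529e+08 = 2.064836 m
L = lambda / 2 = 2.064836 / 2 = 1.032 m

1.032 m


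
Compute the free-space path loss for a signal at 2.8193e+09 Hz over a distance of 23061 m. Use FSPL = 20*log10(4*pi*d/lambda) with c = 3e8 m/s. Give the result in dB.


lambda = c / f = 3.0000e+08 / 2.8193e+09 = 0.1064094 m
FSPL = 20 * log10(4*pi*23061/0.1064094) = 128.7 dB

128.7 dB


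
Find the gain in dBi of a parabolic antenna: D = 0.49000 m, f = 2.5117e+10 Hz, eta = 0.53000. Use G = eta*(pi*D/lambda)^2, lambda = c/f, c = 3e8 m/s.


lambda = c / f = 3.0000e+08 / 2.5117e+10 = 0.01194410 m
G_linear = 0.53000 * (pi * 0.49000 / 0.01194410)^2 = 8803.612
G_dBi = 10 * log10(8803.612) = 39.45 dBi

39.45 dBi


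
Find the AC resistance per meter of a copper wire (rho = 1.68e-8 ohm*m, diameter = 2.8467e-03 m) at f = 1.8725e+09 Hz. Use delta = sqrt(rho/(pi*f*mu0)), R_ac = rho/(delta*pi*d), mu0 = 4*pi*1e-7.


delta = sqrt(1.68e-8 / (pi * 1.8725e+09 * 4*pi*1e-7)) = 1.507523e-06 m
R_ac = 1.68e-8 / (1.507523e-06 * pi * 2.8467e-03) = 1.246 ohm/m

1.246 ohm/m


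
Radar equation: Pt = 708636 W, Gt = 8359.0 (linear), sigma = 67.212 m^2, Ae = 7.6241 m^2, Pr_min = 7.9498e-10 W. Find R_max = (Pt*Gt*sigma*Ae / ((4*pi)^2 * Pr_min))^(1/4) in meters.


R^4 = 708636*8359.0*67.212*7.6241 / ((4*pi)^2 * 7.9498e-10) = 2.417893e+19
R_max = 2.417893e+19^0.25 = 70123 m

70123 m


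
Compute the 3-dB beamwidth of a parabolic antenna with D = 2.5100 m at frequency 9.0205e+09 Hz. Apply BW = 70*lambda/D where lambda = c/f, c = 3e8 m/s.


lambda = c / f = 3.0000e+08 / 9.0205e+09 = 0.03325758 m
BW = 70 * 0.03325758 / 2.5100 = 0.9275 deg

0.9275 deg


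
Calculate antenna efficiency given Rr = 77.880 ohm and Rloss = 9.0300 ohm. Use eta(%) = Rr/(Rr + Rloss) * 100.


eta = 77.880 / (77.880 + 9.0300) * 100 = 89.61%

89.61%


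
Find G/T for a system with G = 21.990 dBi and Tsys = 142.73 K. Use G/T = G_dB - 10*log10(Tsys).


G/T = 21.990 - 10*log10(142.73) = 21.990 - 21.54515 = 0.4448 dB/K

0.4448 dB/K


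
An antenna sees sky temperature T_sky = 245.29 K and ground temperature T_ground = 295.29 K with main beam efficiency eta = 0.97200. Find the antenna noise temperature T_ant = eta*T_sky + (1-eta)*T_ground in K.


T_ant = 0.97200 * 245.29 + (1 - 0.97200) * 295.29 = 246.7 K

246.7 K


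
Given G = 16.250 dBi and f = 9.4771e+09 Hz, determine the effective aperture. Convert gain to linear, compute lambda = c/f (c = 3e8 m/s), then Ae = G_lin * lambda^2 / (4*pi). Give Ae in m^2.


lambda = c / f = 3.0000e+08 / 9.4771e+09 = 0.03165525 m
G_linear = 10^(16.250/10) = 42.16965
Ae = G_linear * lambda^2 / (4*pi) = 42.16965 * 0.03165525^2 / (4*pi) = 3.363e-03 m^2

3.363e-03 m^2


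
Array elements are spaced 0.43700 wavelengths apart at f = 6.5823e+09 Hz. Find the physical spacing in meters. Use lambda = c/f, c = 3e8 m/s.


lambda = c / f = 3.0000e+08 / 6.5823e+09 = 0.04557677 m
d = 0.43700 * 0.04557677 = 0.01992 m

0.01992 m


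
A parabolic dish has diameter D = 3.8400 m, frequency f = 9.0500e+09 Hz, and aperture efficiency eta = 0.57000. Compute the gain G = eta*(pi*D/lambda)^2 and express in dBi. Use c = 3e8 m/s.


lambda = c / f = 3.0000e+08 / 9.0500e+09 = 0.03314917 m
G_linear = 0.57000 * (pi * 3.8400 / 0.03314917)^2 = 75490.40
G_dBi = 10 * log10(75490.40) = 48.78 dBi

48.78 dBi


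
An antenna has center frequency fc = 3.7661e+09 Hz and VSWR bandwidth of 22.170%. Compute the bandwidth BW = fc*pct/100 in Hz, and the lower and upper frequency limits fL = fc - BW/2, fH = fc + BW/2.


BW = 3.7661e+09 * 22.170/100 = 8.349444e+08 Hz
fL = 3.7661e+09 - 8.349444e+08/2 = 3.349e+09 Hz
fH = 3.7661e+09 + 8.349444e+08/2 = 4.184e+09 Hz

BW=8.349e+08 Hz, fL=3.349e+09 Hz, fH=4.184e+09 Hz


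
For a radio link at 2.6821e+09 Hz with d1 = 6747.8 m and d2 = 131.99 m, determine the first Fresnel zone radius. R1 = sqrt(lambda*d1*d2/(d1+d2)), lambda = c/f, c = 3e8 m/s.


lambda = c / f = 3.0000e+08 / 2.6821e+09 = 0.1118527 m
R1 = sqrt(0.1118527 * 6747.8 * 131.99 / (6747.8 + 131.99)) = 3.805 m

3.805 m


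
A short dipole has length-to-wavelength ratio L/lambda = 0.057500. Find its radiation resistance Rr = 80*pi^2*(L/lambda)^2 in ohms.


Rr = 80 * pi^2 * (0.057500)^2 = 80 * 9.869604 * 3.306250e-03 = 2.611 ohm

2.611 ohm


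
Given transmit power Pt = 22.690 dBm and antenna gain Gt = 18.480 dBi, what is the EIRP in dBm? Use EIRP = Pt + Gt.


EIRP = Pt + Gt = 22.690 + 18.480 = 41.17 dBm

41.17 dBm


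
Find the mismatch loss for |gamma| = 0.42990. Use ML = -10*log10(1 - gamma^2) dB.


ML = -10 * log10(1 - 0.42990^2) = -10 * log10(0.81518599) = 0.8874 dB

0.8874 dB


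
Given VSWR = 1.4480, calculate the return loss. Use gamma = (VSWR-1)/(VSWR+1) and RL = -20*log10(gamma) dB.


gamma = (1.4480 - 1) / (1.4480 + 1) = 0.1830065
RL = -20 * log10(0.1830065) = 14.75 dB

14.75 dB


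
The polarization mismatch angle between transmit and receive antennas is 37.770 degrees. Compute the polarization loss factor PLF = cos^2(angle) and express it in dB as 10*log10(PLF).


PLF_linear = cos^2(37.770 deg) = 0.6248520
PLF_dB = 10 * log10(0.6248520) = -2.042 dB

-2.042 dB


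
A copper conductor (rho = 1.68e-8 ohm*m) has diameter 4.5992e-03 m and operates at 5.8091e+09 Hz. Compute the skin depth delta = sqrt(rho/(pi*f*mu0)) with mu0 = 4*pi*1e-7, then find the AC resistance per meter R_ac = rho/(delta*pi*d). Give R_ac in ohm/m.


delta = sqrt(1.68e-8 / (pi * 5.8091e+09 * 4*pi*1e-7)) = 8.558947e-07 m
R_ac = 1.68e-8 / (8.558947e-07 * pi * 4.5992e-03) = 1.358 ohm/m

1.358 ohm/m


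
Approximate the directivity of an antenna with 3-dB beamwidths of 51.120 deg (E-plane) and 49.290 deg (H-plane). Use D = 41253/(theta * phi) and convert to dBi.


D_linear = 41253 / (51.120 * 49.290) = 16.37216
D_dBi = 10 * log10(16.37216) = 12.14 dBi

12.14 dBi


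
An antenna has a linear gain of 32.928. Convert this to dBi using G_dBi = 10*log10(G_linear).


G_dBi = 10 * log10(32.928) = 15.18 dBi

15.18 dBi


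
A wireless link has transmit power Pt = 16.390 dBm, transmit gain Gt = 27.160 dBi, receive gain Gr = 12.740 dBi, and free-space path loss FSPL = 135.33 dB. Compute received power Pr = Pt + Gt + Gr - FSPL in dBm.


Pr = 16.390 + 27.160 + 12.740 - 135.33 = -79.04 dBm

-79.04 dBm


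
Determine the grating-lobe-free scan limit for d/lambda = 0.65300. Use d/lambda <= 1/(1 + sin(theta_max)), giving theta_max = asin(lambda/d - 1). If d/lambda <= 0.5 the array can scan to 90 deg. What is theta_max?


lambda/d - 1 = 1/0.65300 - 1 = 0.5313936
theta_max = asin(0.5313936) = 32.10 deg

32.10 deg


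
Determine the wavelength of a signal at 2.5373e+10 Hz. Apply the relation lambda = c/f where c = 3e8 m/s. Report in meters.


lambda = c / f = 3.0000e+08 / 2.5373e+10 = 0.01182 m

0.01182 m


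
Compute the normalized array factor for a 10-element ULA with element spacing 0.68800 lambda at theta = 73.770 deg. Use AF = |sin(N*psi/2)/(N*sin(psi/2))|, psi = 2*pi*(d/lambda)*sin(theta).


psi = 2*pi*0.68800*sin(73.770 deg) = 4.150556 rad
AF = |sin(10*4.150556/2) / (10*sin(4.150556/2))| = 0.1080

0.1080


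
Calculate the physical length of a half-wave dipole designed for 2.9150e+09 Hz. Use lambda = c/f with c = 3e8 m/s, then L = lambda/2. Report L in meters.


lambda = c / f = 3.0000e+08 / 2.9150e+09 = 0.1029160 m
L = lambda / 2 = 0.1029160 / 2 = 0.05146 m

0.05146 m


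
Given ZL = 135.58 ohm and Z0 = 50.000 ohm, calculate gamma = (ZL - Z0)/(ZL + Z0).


gamma = (135.58 - 50.000) / (135.58 + 50.000) = 0.4611

0.4611


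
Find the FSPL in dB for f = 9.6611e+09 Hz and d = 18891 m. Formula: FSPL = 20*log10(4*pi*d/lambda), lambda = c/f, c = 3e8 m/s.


lambda = c / f = 3.0000e+08 / 9.6611e+09 = 0.03105236 m
FSPL = 20 * log10(4*pi*18891/0.03105236) = 137.7 dB

137.7 dB


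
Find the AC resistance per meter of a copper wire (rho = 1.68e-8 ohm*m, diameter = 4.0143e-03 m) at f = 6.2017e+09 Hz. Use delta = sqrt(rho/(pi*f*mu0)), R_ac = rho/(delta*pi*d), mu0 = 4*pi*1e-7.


delta = sqrt(1.68e-8 / (pi * 6.2017e+09 * 4*pi*1e-7)) = 8.283605e-07 m
R_ac = 1.68e-8 / (8.283605e-07 * pi * 4.0143e-03) = 1.608 ohm/m

1.608 ohm/m


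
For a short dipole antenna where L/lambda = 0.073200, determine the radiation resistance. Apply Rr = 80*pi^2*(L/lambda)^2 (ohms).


Rr = 80 * pi^2 * (0.073200)^2 = 80 * 9.869604 * 5.358240e-03 = 4.231 ohm

4.231 ohm


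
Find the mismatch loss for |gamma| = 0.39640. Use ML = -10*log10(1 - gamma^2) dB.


ML = -10 * log10(1 - 0.39640^2) = -10 * log10(0.84286704) = 0.7424 dB

0.7424 dB


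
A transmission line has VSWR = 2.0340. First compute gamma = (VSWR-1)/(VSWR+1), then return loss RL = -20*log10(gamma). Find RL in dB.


gamma = (2.0340 - 1) / (2.0340 + 1) = 0.3408042
RL = -20 * log10(0.3408042) = 9.350 dB

9.350 dB


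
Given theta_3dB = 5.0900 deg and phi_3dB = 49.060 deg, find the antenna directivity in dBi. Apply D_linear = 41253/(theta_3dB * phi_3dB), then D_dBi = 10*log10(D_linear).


D_linear = 41253 / (5.0900 * 49.060) = 165.2001
D_dBi = 10 * log10(165.2001) = 22.18 dBi

22.18 dBi


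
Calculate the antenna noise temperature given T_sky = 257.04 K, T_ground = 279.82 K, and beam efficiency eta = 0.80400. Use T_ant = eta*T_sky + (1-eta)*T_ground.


T_ant = 0.80400 * 257.04 + (1 - 0.80400) * 279.82 = 261.5 K

261.5 K


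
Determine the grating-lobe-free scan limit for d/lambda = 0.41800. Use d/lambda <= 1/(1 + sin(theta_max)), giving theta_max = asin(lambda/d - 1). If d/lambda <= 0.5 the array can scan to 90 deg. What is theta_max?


lambda/d - 1 = 1/0.41800 - 1 = 1.392344 >= 1
d/lambda <= 0.5, so the array can scan to endfire without grating lobes: theta_max = 90 deg

90 deg


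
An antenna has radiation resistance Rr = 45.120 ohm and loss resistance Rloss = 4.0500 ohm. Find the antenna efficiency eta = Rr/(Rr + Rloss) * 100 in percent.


eta = 45.120 / (45.120 + 4.0500) * 100 = 91.76%

91.76%


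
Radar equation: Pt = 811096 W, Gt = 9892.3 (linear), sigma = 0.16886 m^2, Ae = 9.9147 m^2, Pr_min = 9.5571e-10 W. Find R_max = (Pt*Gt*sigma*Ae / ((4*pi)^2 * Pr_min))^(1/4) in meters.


R^4 = 811096*9892.3*0.16886*9.9147 / ((4*pi)^2 * 9.5571e-10) = 8.900820e+16
R_max = 8.900820e+16^0.25 = 17273 m

17273 m


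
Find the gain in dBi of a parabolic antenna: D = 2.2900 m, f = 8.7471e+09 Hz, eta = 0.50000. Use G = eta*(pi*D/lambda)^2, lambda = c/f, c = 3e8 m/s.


lambda = c / f = 3.0000e+08 / 8.7471e+09 = 0.03429708 m
G_linear = 0.50000 * (pi * 2.2900 / 0.03429708)^2 = 22000.19
G_dBi = 10 * log10(22000.19) = 43.42 dBi

43.42 dBi


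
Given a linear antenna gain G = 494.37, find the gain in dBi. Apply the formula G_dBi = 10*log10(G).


G_dBi = 10 * log10(494.37) = 26.94 dBi

26.94 dBi


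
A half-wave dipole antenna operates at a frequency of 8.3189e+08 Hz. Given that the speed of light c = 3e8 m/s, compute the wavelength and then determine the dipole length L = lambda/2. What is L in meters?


lambda = c / f = 3.0000e+08 / 8.3189e+08 = 0.3606246 m
L = lambda / 2 = 0.3606246 / 2 = 0.1803 m

0.1803 m


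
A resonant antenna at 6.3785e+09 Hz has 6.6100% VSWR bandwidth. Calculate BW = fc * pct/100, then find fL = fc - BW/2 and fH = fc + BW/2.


BW = 6.3785e+09 * 6.6100/100 = 4.216188e+08 Hz
fL = 6.3785e+09 - 4.216188e+08/2 = 6.168e+09 Hz
fH = 6.3785e+09 + 4.216188e+08/2 = 6.589e+09 Hz

BW=4.216e+08 Hz, fL=6.168e+09 Hz, fH=6.589e+09 Hz


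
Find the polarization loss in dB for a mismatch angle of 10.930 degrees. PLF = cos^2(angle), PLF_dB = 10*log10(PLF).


PLF_linear = cos^2(10.930 deg) = 0.9640482
PLF_dB = 10 * log10(0.9640482) = -0.1590 dB

-0.1590 dB


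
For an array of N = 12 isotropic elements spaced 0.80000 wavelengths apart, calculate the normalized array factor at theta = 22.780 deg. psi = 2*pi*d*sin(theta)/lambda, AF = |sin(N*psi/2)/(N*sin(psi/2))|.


psi = 2*pi*0.80000*sin(22.780 deg) = 1.946248 rad
AF = |sin(12*1.946248/2) / (12*sin(1.946248/2))| = 0.07826

0.07826


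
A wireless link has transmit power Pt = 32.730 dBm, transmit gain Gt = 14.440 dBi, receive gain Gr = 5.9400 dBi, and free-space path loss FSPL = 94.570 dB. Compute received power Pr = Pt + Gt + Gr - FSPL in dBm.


Pr = 32.730 + 14.440 + 5.9400 - 94.570 = -41.46 dBm

-41.46 dBm


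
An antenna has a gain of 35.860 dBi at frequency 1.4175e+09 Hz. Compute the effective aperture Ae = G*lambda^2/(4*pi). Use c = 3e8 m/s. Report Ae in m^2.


lambda = c / f = 3.0000e+08 / 1.4175e+09 = 0.2116402 m
G_linear = 10^(35.860/10) = 3854.784
Ae = G_linear * lambda^2 / (4*pi) = 3854.784 * 0.2116402^2 / (4*pi) = 13.74 m^2

13.74 m^2


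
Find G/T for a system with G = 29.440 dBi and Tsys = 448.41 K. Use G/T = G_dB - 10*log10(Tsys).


G/T = 29.440 - 10*log10(448.41) = 29.440 - 26.51675 = 2.923 dB/K

2.923 dB/K


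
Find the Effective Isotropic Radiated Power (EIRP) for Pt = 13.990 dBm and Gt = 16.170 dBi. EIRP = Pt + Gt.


EIRP = Pt + Gt = 13.990 + 16.170 = 30.16 dBm

30.16 dBm


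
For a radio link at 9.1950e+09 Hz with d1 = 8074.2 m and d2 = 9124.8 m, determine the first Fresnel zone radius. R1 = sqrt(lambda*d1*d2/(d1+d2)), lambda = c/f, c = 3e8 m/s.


lambda = c / f = 3.0000e+08 / 9.1950e+09 = 0.03262643 m
R1 = sqrt(0.03262643 * 8074.2 * 9124.8 / (8074.2 + 9124.8)) = 11.82 m

11.82 m


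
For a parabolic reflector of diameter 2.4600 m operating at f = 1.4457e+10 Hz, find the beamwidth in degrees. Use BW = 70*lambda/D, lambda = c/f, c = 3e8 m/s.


lambda = c / f = 3.0000e+08 / 1.4457e+10 = 0.02075119 m
BW = 70 * 0.02075119 / 2.4600 = 0.5905 deg

0.5905 deg


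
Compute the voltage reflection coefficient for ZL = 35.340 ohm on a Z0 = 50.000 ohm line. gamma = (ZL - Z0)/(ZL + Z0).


gamma = (35.340 - 50.000) / (35.340 + 50.000) = -0.1718

-0.1718


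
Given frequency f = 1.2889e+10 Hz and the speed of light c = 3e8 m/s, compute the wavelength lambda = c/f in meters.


lambda = c / f = 3.0000e+08 / 1.2889e+10 = 0.02328 m

0.02328 m


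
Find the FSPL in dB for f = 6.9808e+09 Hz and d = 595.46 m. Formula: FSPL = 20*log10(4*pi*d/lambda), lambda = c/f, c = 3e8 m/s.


lambda = c / f = 3.0000e+08 / 6.9808e+09 = 0.04297502 m
FSPL = 20 * log10(4*pi*595.46/0.04297502) = 104.8 dB

104.8 dB


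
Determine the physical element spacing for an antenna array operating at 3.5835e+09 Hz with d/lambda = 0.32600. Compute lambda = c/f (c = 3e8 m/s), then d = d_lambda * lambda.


lambda = c / f = 3.0000e+08 / 3.5835e+09 = 0.08371704 m
d = 0.32600 * 0.08371704 = 0.02729 m

0.02729 m


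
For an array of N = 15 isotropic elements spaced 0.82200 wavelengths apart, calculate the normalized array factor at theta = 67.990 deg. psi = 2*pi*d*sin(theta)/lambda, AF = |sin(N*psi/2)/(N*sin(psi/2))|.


psi = 2*pi*0.82200*sin(67.990 deg) = 4.788361 rad
AF = |sin(15*4.788361/2) / (15*sin(4.788361/2))| = 0.09581

0.09581


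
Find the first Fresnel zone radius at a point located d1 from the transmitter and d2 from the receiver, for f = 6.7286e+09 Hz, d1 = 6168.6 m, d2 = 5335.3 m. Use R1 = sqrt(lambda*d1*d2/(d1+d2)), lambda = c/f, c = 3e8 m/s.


lambda = c / f = 3.0000e+08 / 6.7286e+09 = 0.04458580 m
R1 = sqrt(0.04458580 * 6168.6 * 5335.3 / (6168.6 + 5335.3)) = 11.29 m

11.29 m


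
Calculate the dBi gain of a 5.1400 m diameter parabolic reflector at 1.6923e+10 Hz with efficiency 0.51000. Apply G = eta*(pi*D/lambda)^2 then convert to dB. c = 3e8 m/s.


lambda = c / f = 3.0000e+08 / 1.6923e+10 = 0.01772735 m
G_linear = 0.51000 * (pi * 5.1400 / 0.01772735)^2 = 423163.8
G_dBi = 10 * log10(423163.8) = 56.27 dBi

56.27 dBi


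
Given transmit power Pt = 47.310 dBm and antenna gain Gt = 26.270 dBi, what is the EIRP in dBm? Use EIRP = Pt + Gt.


EIRP = Pt + Gt = 47.310 + 26.270 = 73.58 dBm

73.58 dBm


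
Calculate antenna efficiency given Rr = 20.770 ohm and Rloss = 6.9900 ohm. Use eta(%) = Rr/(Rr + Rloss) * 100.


eta = 20.770 / (20.770 + 6.9900) * 100 = 74.82%

74.82%


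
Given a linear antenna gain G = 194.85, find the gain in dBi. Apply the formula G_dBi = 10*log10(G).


G_dBi = 10 * log10(194.85) = 22.90 dBi

22.90 dBi


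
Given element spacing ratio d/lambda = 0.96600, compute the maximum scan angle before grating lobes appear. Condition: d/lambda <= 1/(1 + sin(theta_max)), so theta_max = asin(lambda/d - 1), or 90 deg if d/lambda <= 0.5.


lambda/d - 1 = 1/0.96600 - 1 = 0.03519669
theta_max = asin(0.03519669) = 2.017 deg

2.017 deg


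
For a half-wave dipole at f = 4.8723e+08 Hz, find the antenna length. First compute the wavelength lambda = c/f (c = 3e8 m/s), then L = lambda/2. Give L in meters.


lambda = c / f = 3.0000e+08 / 4.8723e+08 = 0.6157256 m
L = lambda / 2 = 0.6157256 / 2 = 0.3079 m

0.3079 m


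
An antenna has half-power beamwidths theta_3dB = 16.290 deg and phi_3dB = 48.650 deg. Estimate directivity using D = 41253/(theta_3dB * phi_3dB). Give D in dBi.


D_linear = 41253 / (16.290 * 48.650) = 52.05370
D_dBi = 10 * log10(52.05370) = 17.16 dBi

17.16 dBi


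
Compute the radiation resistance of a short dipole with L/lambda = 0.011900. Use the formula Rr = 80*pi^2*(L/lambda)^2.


Rr = 80 * pi^2 * (0.011900)^2 = 80 * 9.869604 * 1.416100e-04 = 0.1118 ohm

0.1118 ohm


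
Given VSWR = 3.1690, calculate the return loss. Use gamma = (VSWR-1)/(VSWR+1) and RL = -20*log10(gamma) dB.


gamma = (3.1690 - 1) / (3.1690 + 1) = 0.5202686
RL = -20 * log10(0.5202686) = 5.675 dB

5.675 dB


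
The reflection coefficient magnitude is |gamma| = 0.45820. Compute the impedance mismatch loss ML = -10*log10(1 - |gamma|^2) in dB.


ML = -10 * log10(1 - 0.45820^2) = -10 * log10(0.79005276) = 1.023 dB

1.023 dB


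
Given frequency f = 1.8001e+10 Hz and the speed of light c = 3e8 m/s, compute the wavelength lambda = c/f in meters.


lambda = c / f = 3.0000e+08 / 1.8001e+10 = 0.01667 m

0.01667 m


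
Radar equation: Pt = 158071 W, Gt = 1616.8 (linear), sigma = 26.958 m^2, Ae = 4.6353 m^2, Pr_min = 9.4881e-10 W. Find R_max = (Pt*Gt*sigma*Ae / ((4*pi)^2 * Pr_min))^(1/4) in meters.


R^4 = 158071*1616.8*26.958*4.6353 / ((4*pi)^2 * 9.4881e-10) = 2.131449e+17
R_max = 2.131449e+17^0.25 = 21487 m

21487 m


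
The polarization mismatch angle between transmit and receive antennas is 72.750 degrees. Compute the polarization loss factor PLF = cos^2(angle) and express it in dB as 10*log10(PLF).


PLF_linear = cos^2(72.750 deg) = 0.08793691
PLF_dB = 10 * log10(0.08793691) = -10.56 dB

-10.56 dB


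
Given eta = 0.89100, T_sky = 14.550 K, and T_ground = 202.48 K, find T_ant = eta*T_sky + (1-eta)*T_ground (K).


T_ant = 0.89100 * 14.550 + (1 - 0.89100) * 202.48 = 35.03 K

35.03 K


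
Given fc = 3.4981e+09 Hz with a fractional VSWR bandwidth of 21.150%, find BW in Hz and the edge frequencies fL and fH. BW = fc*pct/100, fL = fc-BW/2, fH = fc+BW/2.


BW = 3.4981e+09 * 21.150/100 = 7.398482e+08 Hz
fL = 3.4981e+09 - 7.398482e+08/2 = 3.128e+09 Hz
fH = 3.4981e+09 + 7.398482e+08/2 = 3.868e+09 Hz

BW=7.398e+08 Hz, fL=3.128e+09 Hz, fH=3.868e+09 Hz


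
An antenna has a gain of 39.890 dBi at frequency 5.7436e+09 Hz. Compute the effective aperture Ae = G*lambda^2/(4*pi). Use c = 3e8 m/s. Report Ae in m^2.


lambda = c / f = 3.0000e+08 / 5.7436e+09 = 0.05223205 m
G_linear = 10^(39.890/10) = 9749.896
Ae = G_linear * lambda^2 / (4*pi) = 9749.896 * 0.05223205^2 / (4*pi) = 2.117 m^2

2.117 m^2


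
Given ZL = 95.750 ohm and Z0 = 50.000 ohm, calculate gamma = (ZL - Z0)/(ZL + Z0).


gamma = (95.750 - 50.000) / (95.750 + 50.000) = 0.3139

0.3139


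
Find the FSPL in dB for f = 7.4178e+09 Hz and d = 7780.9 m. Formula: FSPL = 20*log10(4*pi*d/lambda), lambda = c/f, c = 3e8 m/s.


lambda = c / f = 3.0000e+08 / 7.4178e+09 = 0.04044326 m
FSPL = 20 * log10(4*pi*7780.9/0.04044326) = 127.7 dB

127.7 dB


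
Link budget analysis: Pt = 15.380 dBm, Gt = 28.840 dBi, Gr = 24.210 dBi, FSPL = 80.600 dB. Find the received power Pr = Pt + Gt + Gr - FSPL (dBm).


Pr = 15.380 + 28.840 + 24.210 - 80.600 = -12.17 dBm

-12.17 dBm


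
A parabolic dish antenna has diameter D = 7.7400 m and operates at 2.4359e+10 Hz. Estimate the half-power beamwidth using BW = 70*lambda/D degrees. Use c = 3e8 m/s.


lambda = c / f = 3.0000e+08 / 2.4359e+10 = 0.01231578 m
BW = 70 * 0.01231578 / 7.7400 = 0.1114 deg

0.1114 deg


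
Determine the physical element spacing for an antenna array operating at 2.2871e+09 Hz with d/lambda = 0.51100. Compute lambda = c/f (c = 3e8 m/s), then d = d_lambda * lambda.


lambda = c / f = 3.0000e+08 / 2.2871e+09 = 0.1311705 m
d = 0.51100 * 0.1311705 = 0.06703 m

0.06703 m


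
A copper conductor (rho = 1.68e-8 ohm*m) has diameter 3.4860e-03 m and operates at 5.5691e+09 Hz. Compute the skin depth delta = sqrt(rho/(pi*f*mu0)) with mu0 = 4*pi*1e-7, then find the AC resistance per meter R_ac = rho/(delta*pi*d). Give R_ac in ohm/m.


delta = sqrt(1.68e-8 / (pi * 5.5691e+09 * 4*pi*1e-7)) = 8.741426e-07 m
R_ac = 1.68e-8 / (8.741426e-07 * pi * 3.4860e-03) = 1.755 ohm/m

1.755 ohm/m


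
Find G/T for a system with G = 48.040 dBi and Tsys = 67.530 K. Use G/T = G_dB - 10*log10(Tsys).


G/T = 48.040 - 10*log10(67.530) = 48.040 - 18.29497 = 29.75 dB/K

29.75 dB/K


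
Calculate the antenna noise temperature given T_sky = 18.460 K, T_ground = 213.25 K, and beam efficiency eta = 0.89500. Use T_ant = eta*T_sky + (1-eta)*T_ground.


T_ant = 0.89500 * 18.460 + (1 - 0.89500) * 213.25 = 38.91 K

38.91 K


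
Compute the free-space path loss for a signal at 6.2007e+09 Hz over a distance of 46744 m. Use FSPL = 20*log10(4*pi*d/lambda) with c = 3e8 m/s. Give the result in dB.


lambda = c / f = 3.0000e+08 / 6.2007e+09 = 0.04838163 m
FSPL = 20 * log10(4*pi*46744/0.04838163) = 141.7 dB

141.7 dB


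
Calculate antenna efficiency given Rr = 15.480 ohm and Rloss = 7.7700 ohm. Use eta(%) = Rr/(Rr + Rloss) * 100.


eta = 15.480 / (15.480 + 7.7700) * 100 = 66.58%

66.58%


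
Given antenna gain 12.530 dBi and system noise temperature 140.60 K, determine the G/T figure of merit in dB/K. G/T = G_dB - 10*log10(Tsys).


G/T = 12.530 - 10*log10(140.60) = 12.530 - 21.47985 = -8.950 dB/K

-8.950 dB/K


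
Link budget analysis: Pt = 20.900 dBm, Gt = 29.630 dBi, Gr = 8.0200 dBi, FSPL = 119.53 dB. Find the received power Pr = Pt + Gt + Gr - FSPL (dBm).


Pr = 20.900 + 29.630 + 8.0200 - 119.53 = -60.98 dBm

-60.98 dBm


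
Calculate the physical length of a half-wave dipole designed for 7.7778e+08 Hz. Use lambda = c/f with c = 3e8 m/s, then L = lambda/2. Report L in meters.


lambda = c / f = 3.0000e+08 / 7.7778e+08 = 0.3857132 m
L = lambda / 2 = 0.3857132 / 2 = 0.1929 m

0.1929 m


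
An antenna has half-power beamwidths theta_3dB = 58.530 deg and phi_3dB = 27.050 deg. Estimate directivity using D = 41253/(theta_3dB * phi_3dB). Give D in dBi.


D_linear = 41253 / (58.530 * 27.050) = 26.05612
D_dBi = 10 * log10(26.05612) = 14.16 dBi

14.16 dBi


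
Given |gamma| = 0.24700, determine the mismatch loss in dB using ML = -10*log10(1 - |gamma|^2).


ML = -10 * log10(1 - 0.24700^2) = -10 * log10(0.938991) = 0.2734 dB

0.2734 dB


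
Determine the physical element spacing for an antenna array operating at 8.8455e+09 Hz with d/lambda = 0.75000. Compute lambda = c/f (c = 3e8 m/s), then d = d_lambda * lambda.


lambda = c / f = 3.0000e+08 / 8.8455e+09 = 0.03391555 m
d = 0.75000 * 0.03391555 = 0.02544 m

0.02544 m


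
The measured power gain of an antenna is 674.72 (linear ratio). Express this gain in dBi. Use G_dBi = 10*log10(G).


G_dBi = 10 * log10(674.72) = 28.29 dBi

28.29 dBi


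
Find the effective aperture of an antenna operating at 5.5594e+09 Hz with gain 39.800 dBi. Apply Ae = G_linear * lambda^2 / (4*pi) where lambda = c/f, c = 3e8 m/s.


lambda = c / f = 3.0000e+08 / 5.5594e+09 = 0.05396266 m
G_linear = 10^(39.800/10) = 9549.926
Ae = G_linear * lambda^2 / (4*pi) = 9549.926 * 0.05396266^2 / (4*pi) = 2.213 m^2

2.213 m^2


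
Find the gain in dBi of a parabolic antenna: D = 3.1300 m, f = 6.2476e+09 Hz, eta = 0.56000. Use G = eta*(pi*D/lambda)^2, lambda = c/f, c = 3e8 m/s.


lambda = c / f = 3.0000e+08 / 6.2476e+09 = 0.04801844 m
G_linear = 0.56000 * (pi * 3.1300 / 0.04801844)^2 = 23483.37
G_dBi = 10 * log10(23483.37) = 43.71 dBi

43.71 dBi


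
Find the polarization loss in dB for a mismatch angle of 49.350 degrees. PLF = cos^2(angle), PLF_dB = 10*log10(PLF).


PLF_linear = cos^2(49.350 deg) = 0.4243696
PLF_dB = 10 * log10(0.4243696) = -3.723 dB

-3.723 dB


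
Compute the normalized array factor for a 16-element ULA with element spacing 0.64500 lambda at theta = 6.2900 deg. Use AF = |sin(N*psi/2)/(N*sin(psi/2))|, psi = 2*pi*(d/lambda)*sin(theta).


psi = 2*pi*0.64500*sin(6.2900 deg) = 0.4440122 rad
AF = |sin(16*0.4440122/2) / (16*sin(0.4440122/2))| = 0.1133

0.1133


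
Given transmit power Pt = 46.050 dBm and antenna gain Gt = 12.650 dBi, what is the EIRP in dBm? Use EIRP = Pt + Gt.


EIRP = Pt + Gt = 46.050 + 12.650 = 58.70 dBm

58.70 dBm


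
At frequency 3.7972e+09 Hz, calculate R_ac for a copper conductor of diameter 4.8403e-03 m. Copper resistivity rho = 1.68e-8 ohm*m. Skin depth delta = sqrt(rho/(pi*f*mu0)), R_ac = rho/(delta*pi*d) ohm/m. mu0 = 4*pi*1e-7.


delta = sqrt(1.68e-8 / (pi * 3.7972e+09 * 4*pi*1e-7)) = 1.058627e-06 m
R_ac = 1.68e-8 / (1.058627e-06 * pi * 4.8403e-03) = 1.044 ohm/m

1.044 ohm/m


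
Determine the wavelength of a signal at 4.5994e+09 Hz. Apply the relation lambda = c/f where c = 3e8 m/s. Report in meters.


lambda = c / f = 3.0000e+08 / 4.5994e+09 = 0.06523 m

0.06523 m


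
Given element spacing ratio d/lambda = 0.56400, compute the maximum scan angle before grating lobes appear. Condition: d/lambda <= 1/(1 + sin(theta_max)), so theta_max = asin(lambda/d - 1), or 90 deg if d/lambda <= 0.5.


lambda/d - 1 = 1/0.56400 - 1 = 0.7730496
theta_max = asin(0.7730496) = 50.63 deg

50.63 deg


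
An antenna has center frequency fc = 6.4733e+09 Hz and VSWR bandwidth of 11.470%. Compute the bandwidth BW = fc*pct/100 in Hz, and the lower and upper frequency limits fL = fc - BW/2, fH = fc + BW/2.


BW = 6.4733e+09 * 11.470/100 = 7.424875e+08 Hz
fL = 6.4733e+09 - 7.424875e+08/2 = 6.102e+09 Hz
fH = 6.4733e+09 + 7.424875e+08/2 = 6.845e+09 Hz

BW=7.425e+08 Hz, fL=6.102e+09 Hz, fH=6.845e+09 Hz


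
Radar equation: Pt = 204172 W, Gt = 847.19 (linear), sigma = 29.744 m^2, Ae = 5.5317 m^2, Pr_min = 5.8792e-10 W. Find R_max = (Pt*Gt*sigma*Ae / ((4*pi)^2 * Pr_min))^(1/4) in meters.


R^4 = 204172*847.19*29.744*5.5317 / ((4*pi)^2 * 5.8792e-10) = 3.065470e+17
R_max = 3.065470e+17^0.25 = 23530 m

23530 m


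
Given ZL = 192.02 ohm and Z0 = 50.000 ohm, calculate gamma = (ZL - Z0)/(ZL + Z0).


gamma = (192.02 - 50.000) / (192.02 + 50.000) = 0.5868

0.5868


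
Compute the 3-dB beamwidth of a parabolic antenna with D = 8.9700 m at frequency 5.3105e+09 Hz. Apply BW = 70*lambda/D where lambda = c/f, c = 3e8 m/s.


lambda = c / f = 3.0000e+08 / 5.3105e+09 = 0.05649186 m
BW = 70 * 0.05649186 / 8.9700 = 0.4409 deg

0.4409 deg


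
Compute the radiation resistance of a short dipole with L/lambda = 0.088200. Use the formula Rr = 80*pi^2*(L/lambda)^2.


Rr = 80 * pi^2 * (0.088200)^2 = 80 * 9.869604 * 7.779240e-03 = 6.142 ohm

6.142 ohm


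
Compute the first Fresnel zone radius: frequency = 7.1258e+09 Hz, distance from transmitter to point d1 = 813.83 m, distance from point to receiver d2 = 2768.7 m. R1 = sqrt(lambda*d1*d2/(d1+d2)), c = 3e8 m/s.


lambda = c / f = 3.0000e+08 / 7.1258e+09 = 0.04210054 m
R1 = sqrt(0.04210054 * 813.83 * 2768.7 / (813.83 + 2768.7)) = 5.146 m

5.146 m


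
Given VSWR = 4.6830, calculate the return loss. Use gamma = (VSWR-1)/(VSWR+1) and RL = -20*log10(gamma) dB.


gamma = (4.6830 - 1) / (4.6830 + 1) = 0.6480732
RL = -20 * log10(0.6480732) = 3.768 dB

3.768 dB


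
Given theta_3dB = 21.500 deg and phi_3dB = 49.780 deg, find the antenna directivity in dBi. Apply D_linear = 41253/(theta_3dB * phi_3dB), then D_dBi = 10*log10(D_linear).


D_linear = 41253 / (21.500 * 49.780) = 38.54448
D_dBi = 10 * log10(38.54448) = 15.86 dBi

15.86 dBi


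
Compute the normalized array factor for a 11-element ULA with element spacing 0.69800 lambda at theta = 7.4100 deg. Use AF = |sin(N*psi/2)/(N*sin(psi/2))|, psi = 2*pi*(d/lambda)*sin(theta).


psi = 2*pi*0.69800*sin(7.4100 deg) = 0.5656132 rad
AF = |sin(11*0.5656132/2) / (11*sin(0.5656132/2))| = 0.01001

0.01001


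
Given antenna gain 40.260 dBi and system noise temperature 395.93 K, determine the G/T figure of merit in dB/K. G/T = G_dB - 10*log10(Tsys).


G/T = 40.260 - 10*log10(395.93) = 40.260 - 25.97618 = 14.28 dB/K

14.28 dB/K


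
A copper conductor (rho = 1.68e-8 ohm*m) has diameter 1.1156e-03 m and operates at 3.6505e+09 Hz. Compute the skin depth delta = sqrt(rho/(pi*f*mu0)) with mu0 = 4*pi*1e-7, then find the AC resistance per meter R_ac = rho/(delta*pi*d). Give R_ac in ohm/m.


delta = sqrt(1.68e-8 / (pi * 3.6505e+09 * 4*pi*1e-7)) = 1.079689e-06 m
R_ac = 1.68e-8 / (1.079689e-06 * pi * 1.1156e-03) = 4.440 ohm/m

4.440 ohm/m


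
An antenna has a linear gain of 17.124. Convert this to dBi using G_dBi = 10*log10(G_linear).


G_dBi = 10 * log10(17.124) = 12.34 dBi

12.34 dBi


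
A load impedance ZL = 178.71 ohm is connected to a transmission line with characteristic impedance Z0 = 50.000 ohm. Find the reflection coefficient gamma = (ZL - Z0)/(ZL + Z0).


gamma = (178.71 - 50.000) / (178.71 + 50.000) = 0.5628

0.5628


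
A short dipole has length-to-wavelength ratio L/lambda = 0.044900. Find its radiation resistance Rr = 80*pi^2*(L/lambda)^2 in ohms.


Rr = 80 * pi^2 * (0.044900)^2 = 80 * 9.869604 * 2.016010e-03 = 1.592 ohm

1.592 ohm


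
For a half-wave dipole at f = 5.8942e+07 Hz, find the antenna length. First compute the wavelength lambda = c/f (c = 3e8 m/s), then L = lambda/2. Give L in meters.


lambda = c / f = 3.0000e+08 / 5.8942e+07 = 5.089749 m
L = lambda / 2 = 5.089749 / 2 = 2.545 m

2.545 m


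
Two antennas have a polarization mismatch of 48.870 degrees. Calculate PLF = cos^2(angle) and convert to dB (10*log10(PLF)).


PLF_linear = cos^2(48.870 deg) = 0.4326610
PLF_dB = 10 * log10(0.4326610) = -3.639 dB

-3.639 dB


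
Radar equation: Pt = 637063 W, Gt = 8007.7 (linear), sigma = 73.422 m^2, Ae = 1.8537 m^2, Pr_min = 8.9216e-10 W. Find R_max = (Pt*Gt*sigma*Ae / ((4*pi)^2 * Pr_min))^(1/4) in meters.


R^4 = 637063*8007.7*73.422*1.8537 / ((4*pi)^2 * 8.9216e-10) = 4.928257e+18
R_max = 4.928257e+18^0.25 = 47117 m

47117 m


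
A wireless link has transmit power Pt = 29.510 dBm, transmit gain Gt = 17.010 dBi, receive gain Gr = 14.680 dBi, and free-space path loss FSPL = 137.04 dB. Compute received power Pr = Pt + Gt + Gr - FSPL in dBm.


Pr = 29.510 + 17.010 + 14.680 - 137.04 = -75.84 dBm

-75.84 dBm


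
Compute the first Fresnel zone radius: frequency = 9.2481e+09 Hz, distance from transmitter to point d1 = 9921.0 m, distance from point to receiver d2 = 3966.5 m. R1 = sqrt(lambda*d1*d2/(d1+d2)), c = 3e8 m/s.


lambda = c / f = 3.0000e+08 / 9.2481e+09 = 0.03243910 m
R1 = sqrt(0.03243910 * 9921.0 * 3966.5 / (9921.0 + 3966.5)) = 9.587 m

9.587 m


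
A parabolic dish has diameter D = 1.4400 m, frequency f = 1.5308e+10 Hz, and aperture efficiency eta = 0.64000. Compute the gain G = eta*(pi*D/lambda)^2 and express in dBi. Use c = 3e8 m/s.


lambda = c / f = 3.0000e+08 / 1.5308e+10 = 0.01959760 m
G_linear = 0.64000 * (pi * 1.4400 / 0.01959760)^2 = 34103.50
G_dBi = 10 * log10(34103.50) = 45.33 dBi

45.33 dBi


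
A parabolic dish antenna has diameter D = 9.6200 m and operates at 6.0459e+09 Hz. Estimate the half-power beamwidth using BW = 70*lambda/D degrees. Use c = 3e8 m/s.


lambda = c / f = 3.0000e+08 / 6.0459e+09 = 0.04962040 m
BW = 70 * 0.04962040 / 9.6200 = 0.3611 deg

0.3611 deg


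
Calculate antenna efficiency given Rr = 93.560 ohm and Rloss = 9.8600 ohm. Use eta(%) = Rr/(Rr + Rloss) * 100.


eta = 93.560 / (93.560 + 9.8600) * 100 = 90.47%

90.47%


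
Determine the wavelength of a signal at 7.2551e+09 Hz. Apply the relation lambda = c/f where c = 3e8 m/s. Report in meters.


lambda = c / f = 3.0000e+08 / 7.2551e+09 = 0.04135 m

0.04135 m


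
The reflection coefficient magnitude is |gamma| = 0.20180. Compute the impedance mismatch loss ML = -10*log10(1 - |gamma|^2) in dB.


ML = -10 * log10(1 - 0.20180^2) = -10 * log10(0.95927676) = 0.1806 dB

0.1806 dB


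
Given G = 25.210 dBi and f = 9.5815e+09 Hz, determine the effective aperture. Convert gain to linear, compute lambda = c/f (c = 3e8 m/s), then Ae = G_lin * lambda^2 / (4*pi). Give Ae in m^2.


lambda = c / f = 3.0000e+08 / 9.5815e+09 = 0.03131034 m
G_linear = 10^(25.210/10) = 331.8945
Ae = G_linear * lambda^2 / (4*pi) = 331.8945 * 0.03131034^2 / (4*pi) = 0.02589 m^2

0.02589 m^2


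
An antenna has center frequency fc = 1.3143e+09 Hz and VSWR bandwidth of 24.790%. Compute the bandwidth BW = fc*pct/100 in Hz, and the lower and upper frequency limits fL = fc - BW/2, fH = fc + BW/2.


BW = 1.3143e+09 * 24.790/100 = 3.258150e+08 Hz
fL = 1.3143e+09 - 3.258150e+08/2 = 1.151e+09 Hz
fH = 1.3143e+09 + 3.258150e+08/2 = 1.477e+09 Hz

BW=3.258e+08 Hz, fL=1.151e+09 Hz, fH=1.477e+09 Hz


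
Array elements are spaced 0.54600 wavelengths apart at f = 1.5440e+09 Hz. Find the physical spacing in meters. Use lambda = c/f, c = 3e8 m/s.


lambda = c / f = 3.0000e+08 / 1.5440e+09 = 0.1943005 m
d = 0.54600 * 0.1943005 = 0.1061 m

0.1061 m


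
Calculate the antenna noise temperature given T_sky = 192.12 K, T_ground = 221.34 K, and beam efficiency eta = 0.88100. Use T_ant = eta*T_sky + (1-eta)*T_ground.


T_ant = 0.88100 * 192.12 + (1 - 0.88100) * 221.34 = 195.6 K

195.6 K


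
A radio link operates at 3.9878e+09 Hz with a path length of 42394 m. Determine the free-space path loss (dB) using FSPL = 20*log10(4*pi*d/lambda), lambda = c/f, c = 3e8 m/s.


lambda = c / f = 3.0000e+08 / 3.9878e+09 = 0.07522945 m
FSPL = 20 * log10(4*pi*42394/0.07522945) = 137.0 dB

137.0 dB


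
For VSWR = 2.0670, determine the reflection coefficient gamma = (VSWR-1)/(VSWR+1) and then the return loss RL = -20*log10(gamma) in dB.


gamma = (2.0670 - 1) / (2.0670 + 1) = 0.3478970
RL = -20 * log10(0.3478970) = 9.171 dB

9.171 dB


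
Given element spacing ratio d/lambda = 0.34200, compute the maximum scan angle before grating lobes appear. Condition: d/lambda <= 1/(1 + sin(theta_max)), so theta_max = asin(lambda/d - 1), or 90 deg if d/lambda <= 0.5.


lambda/d - 1 = 1/0.34200 - 1 = 1.923977 >= 1
d/lambda <= 0.5, so the array can scan to endfire without grating lobes: theta_max = 90 deg

90 deg


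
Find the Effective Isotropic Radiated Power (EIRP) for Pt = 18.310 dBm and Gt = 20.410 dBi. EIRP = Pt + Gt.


EIRP = Pt + Gt = 18.310 + 20.410 = 38.72 dBm

38.72 dBm
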